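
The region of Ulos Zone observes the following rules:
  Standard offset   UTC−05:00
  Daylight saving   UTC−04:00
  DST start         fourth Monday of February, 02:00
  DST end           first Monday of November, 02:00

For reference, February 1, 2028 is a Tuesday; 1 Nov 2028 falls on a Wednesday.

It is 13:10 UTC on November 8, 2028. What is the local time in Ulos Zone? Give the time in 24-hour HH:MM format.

08:10

1 February 2028 is a Tuesday, so the first Monday is February 7 and the fourth is February 28.
1 November 2028 is a Wednesday, so the first Monday is November 6.
At the standard offset (UTC−05:00), 13:10 UTC − 5h = 08:10 Ulos Zone standard time.
Daylight saving runs 28 February – 6 November; the standard-time date in Ulos Zone, November 8, 2028, is outside that window, so Ulos Zone is on standard time at UTC−05:00.
13:10 UTC − 5h = 08:10 local.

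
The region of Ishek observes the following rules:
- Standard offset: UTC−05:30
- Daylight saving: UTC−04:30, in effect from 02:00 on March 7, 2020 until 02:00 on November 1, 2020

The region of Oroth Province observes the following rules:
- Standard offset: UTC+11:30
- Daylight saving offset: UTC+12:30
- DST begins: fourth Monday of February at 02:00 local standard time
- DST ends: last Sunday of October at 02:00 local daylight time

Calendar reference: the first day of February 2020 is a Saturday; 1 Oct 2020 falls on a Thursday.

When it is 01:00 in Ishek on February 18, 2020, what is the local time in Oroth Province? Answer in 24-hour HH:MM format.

February 18, 2020 does not fall between 7 March and 1 November, so daylight saving is not in effect and Ishek is at UTC−05:30.
01:00 Ishek + 5h30m = 06:30 UTC.
1 February 2020 is a Saturday, so the first Monday is February 3 and the fourth is February 24.
1 October 2020 is a Thursday, so Sundays fall on 4, 11, 18, 25; the last is October 25.
At the standard offset (UTC+11:30), 06:30 UTC + 11h30m = 18:00 Oroth Province standard time.
Daylight saving runs 24 February – 25 October; the standard-time date in Oroth Province, February 18, 2020, is outside that window, so Oroth Province is on standard time at UTC+11:30.
06:30 UTC + 11h30m = 18:00 Oroth Province.

18:00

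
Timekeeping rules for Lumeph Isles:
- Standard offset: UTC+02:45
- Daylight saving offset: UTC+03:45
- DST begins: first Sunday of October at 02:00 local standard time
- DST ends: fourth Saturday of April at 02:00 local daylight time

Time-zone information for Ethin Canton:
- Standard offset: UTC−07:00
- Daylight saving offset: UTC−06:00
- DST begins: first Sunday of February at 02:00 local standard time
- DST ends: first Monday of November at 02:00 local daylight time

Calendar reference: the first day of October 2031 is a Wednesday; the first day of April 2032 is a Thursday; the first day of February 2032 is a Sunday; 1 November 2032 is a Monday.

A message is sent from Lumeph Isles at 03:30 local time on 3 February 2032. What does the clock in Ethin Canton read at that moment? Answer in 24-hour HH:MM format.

17:45

1 October 2031 is a Wednesday, so the first Sunday is October 5.
1 April 2032 is a Thursday, so the first Saturday is April 3 and the fourth is April 24.
3 February 2032 falls between 5 October 2031 and 24 April 2032, so daylight saving is in effect and Lumeph Isles is at UTC+03:45.
03:30 Lumeph Isles − 3h45m = 23:45 UTC (rolling into the previous day, 2 February 2032).
1 February 2032 is a Sunday, so the first Sunday is February 1.
1 November 2032 is a Monday, so the first Monday is November 1.
At the standard offset (UTC−07:00), 23:45 UTC − 7h = 16:45 Ethin Canton standard time.
Daylight saving runs 1 February – 1 November; the standard-time date in Ethin Canton, 2 February 2032, is inside that window, so Ethin Canton is at UTC−06:00.
23:45 UTC − 6h = 17:45 Ethin Canton.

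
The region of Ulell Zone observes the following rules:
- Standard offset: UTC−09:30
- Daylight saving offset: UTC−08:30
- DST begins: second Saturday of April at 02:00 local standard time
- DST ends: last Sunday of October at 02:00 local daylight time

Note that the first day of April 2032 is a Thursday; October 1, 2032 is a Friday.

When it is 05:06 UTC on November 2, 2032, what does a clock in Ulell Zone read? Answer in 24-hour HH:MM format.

1 April 2032 is a Thursday, so the first Saturday is April 3 and the second is April 10.
1 October 2032 is a Friday, so Sundays fall on 3, 10, 17, 24, 31; the last is October 31.
At the standard offset (UTC−09:30), 05:06 UTC − 9h30m = 19:36 Ulell Zone standard time (rolling into the previous day, 1 November 2032).
The standard-time date in Ulell Zone, November 1, 2032, does not fall between 10 April and 31 October, so daylight saving is not in effect and Ulell Zone is at UTC−09:30.
05:06 UTC − 9h30m = 19:36 local (rolling into the previous day, 1 November 2032).

19:36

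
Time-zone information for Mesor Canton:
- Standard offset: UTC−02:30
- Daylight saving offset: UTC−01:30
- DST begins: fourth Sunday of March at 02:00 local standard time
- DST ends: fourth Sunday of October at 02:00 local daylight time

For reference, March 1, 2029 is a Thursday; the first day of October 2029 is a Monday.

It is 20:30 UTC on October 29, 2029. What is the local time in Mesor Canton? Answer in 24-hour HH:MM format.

1 March 2029 is a Thursday, so the first Sunday is March 4 and the fourth is March 25.
1 October 2029 is a Monday, so the first Sunday is October 7 and the fourth is October 28.
At the standard offset (UTC−02:30), 20:30 UTC − 2h30m = 18:00 Mesor Canton standard time.
The standard-time date in Mesor Canton, October 29, 2029, does not fall between 25 March and 28 October, so daylight saving is not in effect and Mesor Canton is at UTC−02:30.
20:30 UTC − 2h30m = 18:00 local.

18:00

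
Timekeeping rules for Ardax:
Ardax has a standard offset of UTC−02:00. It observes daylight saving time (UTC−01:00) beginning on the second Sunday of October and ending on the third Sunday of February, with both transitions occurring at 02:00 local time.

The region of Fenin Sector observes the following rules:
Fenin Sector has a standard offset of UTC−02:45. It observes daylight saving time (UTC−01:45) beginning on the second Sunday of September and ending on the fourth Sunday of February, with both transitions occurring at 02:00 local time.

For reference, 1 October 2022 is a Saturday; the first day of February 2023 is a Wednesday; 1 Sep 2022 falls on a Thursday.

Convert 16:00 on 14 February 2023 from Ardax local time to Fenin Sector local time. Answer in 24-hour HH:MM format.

15:15

1 October 2022 is a Saturday, so the first Sunday is October 2 and the second is October 9.
1 February 2023 is a Wednesday, so the first Sunday is February 5 and the third is February 19.
14 February 2023 lies within the daylight-saving period (9 October 2022 – 19 February 2023), so Ardax is on daylight time, UTC−01:00.
16:00 Ardax + 1h = 17:00 UTC.
1 September 2022 is a Thursday, so the first Sunday is September 4 and the second is September 11.
1 February 2023 is a Wednesday, so the first Sunday is February 5 and the fourth is February 26.
At the standard offset (UTC−02:45), 17:00 UTC − 2h45m = 14:15 Fenin Sector standard time.
The standard-time date in Fenin Sector, 14 February 2023, falls between 11 September 2022 and 26 February 2023, so daylight saving is in effect and Fenin Sector is at UTC−01:45.
17:00 UTC − 1h45m = 15:15 Fenin Sector.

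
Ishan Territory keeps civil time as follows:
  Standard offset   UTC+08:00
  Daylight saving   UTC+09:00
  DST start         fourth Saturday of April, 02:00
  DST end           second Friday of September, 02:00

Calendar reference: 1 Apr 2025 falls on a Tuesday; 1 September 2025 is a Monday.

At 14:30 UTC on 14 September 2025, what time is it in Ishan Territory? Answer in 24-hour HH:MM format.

1 April 2025 is a Tuesday, so the first Saturday is April 5 and the fourth is April 26.
1 September 2025 is a Monday, so the first Friday is September 5 and the second is September 12.
At the standard offset (UTC+08:00), 14:30 UTC + 8h = 22:30 Ishan Territory standard time.
The standard-time date in Ishan Territory, 14 September 2025, is outside the daylight-saving period (26 April – 12 September), so Ishan Territory is on standard time, UTC+08:00.
14:30 UTC + 8h = 22:30 local.

22:30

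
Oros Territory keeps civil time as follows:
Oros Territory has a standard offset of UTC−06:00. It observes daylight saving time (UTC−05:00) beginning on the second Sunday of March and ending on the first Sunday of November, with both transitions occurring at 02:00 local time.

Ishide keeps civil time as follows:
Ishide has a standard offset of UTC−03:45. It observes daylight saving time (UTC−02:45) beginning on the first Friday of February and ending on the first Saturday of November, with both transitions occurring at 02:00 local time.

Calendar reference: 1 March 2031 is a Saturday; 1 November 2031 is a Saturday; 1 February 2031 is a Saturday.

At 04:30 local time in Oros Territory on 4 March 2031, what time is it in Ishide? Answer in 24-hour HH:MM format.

07:45

1 March 2031 is a Saturday, so the first Sunday is March 2 and the second is March 9.
1 November 2031 is a Saturday, so the first Sunday is November 2.
4 March 2031 is outside the daylight-saving period (9 March – 2 November), so Oros Territory is on standard time, UTC−06:00.
04:30 Oros Territory + 6h = 10:30 UTC.
1 February 2031 is a Saturday, so the first Friday is February 7.
1 November 2031 is a Saturday, so the first Saturday is November 1.
At the standard offset (UTC−03:45), 10:30 UTC − 3h45m = 06:45 Ishide standard time.
The standard-time date in Ishide, 4 March 2031, lies within the daylight-saving period (7 February – 1 November), so Ishide is on daylight time, UTC−02:45.
10:30 UTC − 2h45m = 07:45 Ishide.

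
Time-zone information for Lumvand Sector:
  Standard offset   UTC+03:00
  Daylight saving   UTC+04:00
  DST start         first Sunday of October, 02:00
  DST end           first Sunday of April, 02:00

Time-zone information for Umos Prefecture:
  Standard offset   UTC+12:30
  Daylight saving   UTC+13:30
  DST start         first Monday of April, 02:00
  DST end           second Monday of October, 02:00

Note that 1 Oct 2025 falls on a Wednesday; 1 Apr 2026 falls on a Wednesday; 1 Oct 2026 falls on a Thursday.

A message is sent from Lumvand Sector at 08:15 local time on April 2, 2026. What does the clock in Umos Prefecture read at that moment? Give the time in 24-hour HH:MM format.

16:45

1 October 2025 is a Wednesday, so the first Sunday is October 5.
1 April 2026 is a Wednesday, so the first Sunday is April 5.
April 2, 2026 falls between 5 October 2025 and 5 April 2026, so daylight saving is in effect and Lumvand Sector is at UTC+04:00.
08:15 Lumvand Sector − 4h = 04:15 UTC.
1 April 2026 is a Wednesday, so the first Monday is April 6.
1 October 2026 is a Thursday, so the first Monday is October 5 and the second is October 12.
At the standard offset (UTC+12:30), 04:15 UTC + 12h30m = 16:45 Umos Prefecture standard time.
Daylight saving runs 6 April – 12 October; the standard-time date in Umos Prefecture, April 2, 2026, is outside that window, so Umos Prefecture is on standard time at UTC+12:30.
04:15 UTC + 12h30m = 16:45 Umos Prefecture.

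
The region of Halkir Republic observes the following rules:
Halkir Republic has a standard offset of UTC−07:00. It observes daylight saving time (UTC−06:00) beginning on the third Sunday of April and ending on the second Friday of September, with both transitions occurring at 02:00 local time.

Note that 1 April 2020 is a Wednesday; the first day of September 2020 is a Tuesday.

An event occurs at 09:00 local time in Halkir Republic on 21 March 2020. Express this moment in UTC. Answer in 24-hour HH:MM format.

1 April 2020 is a Wednesday, so the first Sunday is April 5 and the third is April 19.
1 September 2020 is a Tuesday, so the first Friday is September 4 and the second is September 11.
21 March 2020 is outside the daylight-saving period (19 April – 11 September), so Halkir Republic is on standard time, UTC−07:00.
09:00 local + 7h = 16:00 UTC.

16:00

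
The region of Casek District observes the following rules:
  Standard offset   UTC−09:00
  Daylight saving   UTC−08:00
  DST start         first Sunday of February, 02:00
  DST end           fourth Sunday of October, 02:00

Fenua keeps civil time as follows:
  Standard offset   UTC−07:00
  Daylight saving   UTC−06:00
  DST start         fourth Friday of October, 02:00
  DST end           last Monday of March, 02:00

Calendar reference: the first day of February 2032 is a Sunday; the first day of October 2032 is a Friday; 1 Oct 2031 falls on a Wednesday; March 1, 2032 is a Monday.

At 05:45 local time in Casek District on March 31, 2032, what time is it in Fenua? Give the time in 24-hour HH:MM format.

06:45

1 February 2032 is a Sunday, so the first Sunday is February 1.
1 October 2032 is a Friday, so the first Sunday is October 3 and the fourth is October 24.
Daylight saving runs 1 February – 24 October; March 31, 2032 is inside that window, so Casek District is at UTC−08:00.
05:45 Casek District + 8h = 13:45 UTC.
1 October 2031 is a Wednesday, so the first Friday is October 3 and the fourth is October 24.
1 March 2032 is a Monday, so Mondays fall on 1, 8, 15, 22, 29; the last is March 29.
At the standard offset (UTC−07:00), 13:45 UTC − 7h = 06:45 Fenua standard time.
The standard-time date in Fenua, March 31, 2032, does not fall between 24 October 2031 and 29 March 2032, so daylight saving is not in effect and Fenua is at UTC−07:00.
13:45 UTC − 7h = 06:45 Fenua.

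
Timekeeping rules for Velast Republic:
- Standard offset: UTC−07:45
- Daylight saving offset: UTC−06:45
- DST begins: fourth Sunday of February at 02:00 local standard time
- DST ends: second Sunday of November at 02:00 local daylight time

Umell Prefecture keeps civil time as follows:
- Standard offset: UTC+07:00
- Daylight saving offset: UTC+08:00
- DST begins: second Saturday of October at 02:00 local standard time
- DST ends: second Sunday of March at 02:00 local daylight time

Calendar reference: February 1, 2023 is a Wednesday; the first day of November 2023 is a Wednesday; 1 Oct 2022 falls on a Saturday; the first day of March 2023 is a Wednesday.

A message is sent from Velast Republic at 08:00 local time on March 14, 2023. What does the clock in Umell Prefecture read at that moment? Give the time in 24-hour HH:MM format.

1 February 2023 is a Wednesday, so the first Sunday is February 5 and the fourth is February 26.
1 November 2023 is a Wednesday, so the first Sunday is November 5 and the second is November 12.
March 14, 2023 lies within the daylight-saving period (26 February – 12 November), so Velast Republic is on daylight time, UTC−06:45.
08:00 Velast Republic + 6h45m = 14:45 UTC.
1 October 2022 is a Saturday, so the first Saturday is October 1 and the second is October 8.
1 March 2023 is a Wednesday, so the first Sunday is March 5 and the second is March 12.
At the standard offset (UTC+07:00), 14:45 UTC + 7h = 21:45 Umell Prefecture standard time.
The standard-time date in Umell Prefecture, March 14, 2023, is outside the daylight-saving period (8 October 2022 – 12 March 2023), so Umell Prefecture is on standard time, UTC+07:00.
14:45 UTC + 7h = 21:45 Umell Prefecture.

21:45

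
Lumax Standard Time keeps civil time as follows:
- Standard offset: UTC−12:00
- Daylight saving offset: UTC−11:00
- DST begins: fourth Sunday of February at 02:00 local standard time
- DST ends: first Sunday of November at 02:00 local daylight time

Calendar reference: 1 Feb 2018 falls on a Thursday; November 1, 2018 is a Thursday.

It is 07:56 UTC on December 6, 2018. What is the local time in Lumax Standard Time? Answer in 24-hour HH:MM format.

19:56

1 February 2018 is a Thursday, so the first Sunday is February 4 and the fourth is February 25.
1 November 2018 is a Thursday, so the first Sunday is November 4.
At the standard offset (UTC−12:00), 07:56 UTC − 12h = 19:56 Lumax Standard Time standard time (rolling into the previous day, 5 December 2018).
Daylight saving runs 25 February – 4 November; the standard-time date in Lumax Standard Time, December 5, 2018, is outside that window, so Lumax Standard Time is on standard time at UTC−12:00.
07:56 UTC − 12h = 19:56 local (rolling into the previous day, 5 December 2018).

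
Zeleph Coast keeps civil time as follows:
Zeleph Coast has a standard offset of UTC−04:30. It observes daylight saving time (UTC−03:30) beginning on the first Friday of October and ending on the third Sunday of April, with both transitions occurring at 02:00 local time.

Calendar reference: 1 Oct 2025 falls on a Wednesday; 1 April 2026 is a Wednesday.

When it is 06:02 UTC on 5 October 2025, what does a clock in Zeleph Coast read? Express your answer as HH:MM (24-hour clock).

02:32

1 October 2025 is a Wednesday, so the first Friday is October 3.
1 April 2026 is a Wednesday, so the first Sunday is April 5 and the third is April 19.
At the standard offset (UTC−04:30), 06:02 UTC − 4h30m = 01:32 Zeleph Coast standard time.
The standard-time date in Zeleph Coast, 5 October 2025, falls between 3 October 2025 and 19 April 2026, so daylight saving is in effect and Zeleph Coast is at UTC−03:30.
06:02 UTC − 3h30m = 02:32 local.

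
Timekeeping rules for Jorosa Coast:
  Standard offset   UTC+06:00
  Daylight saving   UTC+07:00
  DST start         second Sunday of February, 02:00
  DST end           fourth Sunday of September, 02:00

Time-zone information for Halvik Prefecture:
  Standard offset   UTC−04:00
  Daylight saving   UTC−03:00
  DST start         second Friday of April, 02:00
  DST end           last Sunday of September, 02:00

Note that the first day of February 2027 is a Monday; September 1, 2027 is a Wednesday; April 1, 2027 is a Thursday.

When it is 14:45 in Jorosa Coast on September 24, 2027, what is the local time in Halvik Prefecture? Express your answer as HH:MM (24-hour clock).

1 February 2027 is a Monday, so the first Sunday is February 7 and the second is February 14.
1 September 2027 is a Wednesday, so the first Sunday is September 5 and the fourth is September 26.
September 24, 2027 falls between 14 February and 26 September, so daylight saving is in effect and Jorosa Coast is at UTC+07:00.
14:45 Jorosa Coast − 7h = 07:45 UTC.
1 April 2027 is a Thursday, so the first Friday is April 2 and the second is April 9.
1 September 2027 is a Wednesday, so Sundays fall on 5, 12, 19, 26; the last is September 26.
At the standard offset (UTC−04:00), 07:45 UTC − 4h = 03:45 Halvik Prefecture standard time.
The standard-time date in Halvik Prefecture, September 24, 2027, lies within the daylight-saving period (9 April – 26 September), so Halvik Prefecture is on daylight time, UTC−03:00.
07:45 UTC − 3h = 04:45 Halvik Prefecture.

04:45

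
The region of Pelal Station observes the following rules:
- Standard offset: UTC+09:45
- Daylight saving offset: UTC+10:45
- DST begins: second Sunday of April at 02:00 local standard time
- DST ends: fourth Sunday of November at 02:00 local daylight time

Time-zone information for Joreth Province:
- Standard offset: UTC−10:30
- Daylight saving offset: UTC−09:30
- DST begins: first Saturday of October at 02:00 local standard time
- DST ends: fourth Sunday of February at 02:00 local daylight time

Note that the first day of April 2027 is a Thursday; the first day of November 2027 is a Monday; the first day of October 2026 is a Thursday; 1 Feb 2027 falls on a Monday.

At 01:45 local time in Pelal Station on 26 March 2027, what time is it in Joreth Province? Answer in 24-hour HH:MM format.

05:30

1 April 2027 is a Thursday, so the first Sunday is April 4 and the second is April 11.
1 November 2027 is a Monday, so the first Sunday is November 7 and the fourth is November 28.
26 March 2027 is outside the daylight-saving period (11 April – 28 November), so Pelal Station is on standard time, UTC+09:45.
01:45 Pelal Station − 9h45m = 16:00 UTC (rolling into the previous day, 25 March 2027).
1 October 2026 is a Thursday, so the first Saturday is October 3.
1 February 2027 is a Monday, so the first Sunday is February 7 and the fourth is February 28.
At the standard offset (UTC−10:30), 16:00 UTC − 10h30m = 05:30 Joreth Province standard time.
The standard-time date in Joreth Province, 25 March 2027, is outside the daylight-saving period (3 October 2026 – 28 February 2027), so Joreth Province is on standard time, UTC−10:30.
16:00 UTC − 10h30m = 05:30 Joreth Province.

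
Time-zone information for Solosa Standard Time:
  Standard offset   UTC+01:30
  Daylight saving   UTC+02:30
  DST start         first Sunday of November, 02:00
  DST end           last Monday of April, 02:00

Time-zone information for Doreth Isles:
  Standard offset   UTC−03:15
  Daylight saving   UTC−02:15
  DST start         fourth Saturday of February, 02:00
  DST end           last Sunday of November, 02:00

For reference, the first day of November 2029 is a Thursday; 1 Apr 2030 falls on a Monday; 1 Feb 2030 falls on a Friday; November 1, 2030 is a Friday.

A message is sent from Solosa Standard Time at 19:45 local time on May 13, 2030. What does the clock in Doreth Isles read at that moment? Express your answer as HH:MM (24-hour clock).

16:00

1 November 2029 is a Thursday, so the first Sunday is November 4.
1 April 2030 is a Monday, so Mondays fall on 1, 8, 15, 22, 29; the last is April 29.
Daylight saving runs 4 November 2029 – 29 April 2030; May 13, 2030 is outside that window, so Solosa Standard Time is on standard time at UTC+01:30.
19:45 Solosa Standard Time − 1h30m = 18:15 UTC.
1 February 2030 is a Friday, so the first Saturday is February 2 and the fourth is February 23.
1 November 2030 is a Friday, so Sundays fall on 3, 10, 17, 24; the last is November 24.
At the standard offset (UTC−03:15), 18:15 UTC − 3h15m = 15:00 Doreth Isles standard time.
The standard-time date in Doreth Isles, May 13, 2030, lies within the daylight-saving period (23 February – 24 November), so Doreth Isles is on daylight time, UTC−02:15.
18:15 UTC − 2h15m = 16:00 Doreth Isles.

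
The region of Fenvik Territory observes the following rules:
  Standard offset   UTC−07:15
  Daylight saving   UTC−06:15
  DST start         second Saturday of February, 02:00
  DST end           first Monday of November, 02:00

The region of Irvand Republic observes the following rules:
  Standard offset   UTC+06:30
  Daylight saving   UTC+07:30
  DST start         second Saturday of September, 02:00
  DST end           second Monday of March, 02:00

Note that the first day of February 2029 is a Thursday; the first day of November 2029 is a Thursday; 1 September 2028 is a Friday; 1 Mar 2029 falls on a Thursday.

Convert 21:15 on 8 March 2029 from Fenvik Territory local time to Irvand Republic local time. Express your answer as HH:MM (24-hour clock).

11:00

1 February 2029 is a Thursday, so the first Saturday is February 3 and the second is February 10.
1 November 2029 is a Thursday, so the first Monday is November 5.
8 March 2029 lies within the daylight-saving period (10 February – 5 November), so Fenvik Territory is on daylight time, UTC−06:15.
21:15 Fenvik Territory + 6h15m = 03:30 UTC (rolling into the next day, 9 March 2029).
1 September 2028 is a Friday, so the first Saturday is September 2 and the second is September 9.
1 March 2029 is a Thursday, so the first Monday is March 5 and the second is March 12.
At the standard offset (UTC+06:30), 03:30 UTC + 6h30m = 10:00 Irvand Republic standard time.
The standard-time date in Irvand Republic, 9 March 2029, lies within the daylight-saving period (9 September 2028 – 12 March 2029), so Irvand Republic is on daylight time, UTC+07:30.
03:30 UTC + 7h30m = 11:00 Irvand Republic.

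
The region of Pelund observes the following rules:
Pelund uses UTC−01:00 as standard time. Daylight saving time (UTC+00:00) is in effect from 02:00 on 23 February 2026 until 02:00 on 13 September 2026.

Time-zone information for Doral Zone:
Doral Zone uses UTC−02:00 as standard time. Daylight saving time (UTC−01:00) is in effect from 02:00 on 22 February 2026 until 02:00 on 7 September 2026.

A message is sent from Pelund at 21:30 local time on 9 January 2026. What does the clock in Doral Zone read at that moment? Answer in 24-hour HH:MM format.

9 January 2026 is outside the daylight-saving period (23 February – 13 September), so Pelund is on standard time, UTC−01:00.
21:30 Pelund + 1h = 22:30 UTC.
At the standard offset (UTC−02:00), 22:30 UTC − 2h = 20:30 Doral Zone standard time.
The standard-time date in Doral Zone, 9 January 2026, is outside the daylight-saving period (22 February – 7 September), so Doral Zone is on standard time, UTC−02:00.
22:30 UTC − 2h = 20:30 Doral Zone.

20:30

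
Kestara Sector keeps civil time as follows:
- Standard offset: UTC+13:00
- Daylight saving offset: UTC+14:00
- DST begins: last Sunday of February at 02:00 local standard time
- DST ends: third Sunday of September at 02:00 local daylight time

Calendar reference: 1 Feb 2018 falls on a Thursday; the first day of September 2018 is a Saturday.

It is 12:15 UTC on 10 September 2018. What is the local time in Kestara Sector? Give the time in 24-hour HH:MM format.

1 February 2018 is a Thursday, so Sundays fall on 4, 11, 18, 25; the last is February 25.
1 September 2018 is a Saturday, so the first Sunday is September 2 and the third is September 16.
At the standard offset (UTC+13:00), 12:15 UTC + 13h = 01:15 Kestara Sector standard time (rolling into the next day, 11 September 2018).
The standard-time date in Kestara Sector, 11 September 2018, falls between 25 February and 16 September, so daylight saving is in effect and Kestara Sector is at UTC+14:00.
12:15 UTC + 14h = 02:15 local (rolling into the next day, 11 September 2018).

02:15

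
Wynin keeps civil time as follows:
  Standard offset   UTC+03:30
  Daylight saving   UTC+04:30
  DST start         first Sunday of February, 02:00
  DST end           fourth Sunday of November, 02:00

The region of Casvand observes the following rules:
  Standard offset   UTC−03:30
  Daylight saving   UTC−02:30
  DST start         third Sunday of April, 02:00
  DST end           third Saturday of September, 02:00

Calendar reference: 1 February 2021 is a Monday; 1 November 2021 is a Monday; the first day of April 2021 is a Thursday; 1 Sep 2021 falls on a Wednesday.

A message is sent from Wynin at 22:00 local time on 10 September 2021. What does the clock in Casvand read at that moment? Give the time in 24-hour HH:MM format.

15:00

1 February 2021 is a Monday, so the first Sunday is February 7.
1 November 2021 is a Monday, so the first Sunday is November 7 and the fourth is November 28.
10 September 2021 lies within the daylight-saving period (7 February – 28 November), so Wynin is on daylight time, UTC+04:30.
22:00 Wynin − 4h30m = 17:30 UTC.
1 April 2021 is a Thursday, so the first Sunday is April 4 and the third is April 18.
1 September 2021 is a Wednesday, so the first Saturday is September 4 and the third is September 18.
At the standard offset (UTC−03:30), 17:30 UTC − 3h30m = 14:00 Casvand standard time.
Daylight saving runs 18 April – 18 September; the standard-time date in Casvand, 10 September 2021, is inside that window, so Casvand is at UTC−02:30.
17:30 UTC − 2h30m = 15:00 Casvand.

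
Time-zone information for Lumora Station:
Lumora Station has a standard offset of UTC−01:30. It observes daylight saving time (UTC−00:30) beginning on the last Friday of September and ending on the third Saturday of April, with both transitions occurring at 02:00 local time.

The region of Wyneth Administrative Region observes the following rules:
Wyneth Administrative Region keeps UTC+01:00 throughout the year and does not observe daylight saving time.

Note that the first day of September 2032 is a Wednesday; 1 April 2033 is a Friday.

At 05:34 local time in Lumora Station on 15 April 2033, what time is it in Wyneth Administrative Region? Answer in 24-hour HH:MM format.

1 September 2032 is a Wednesday, so Fridays fall on 3, 10, 17, 24; the last is September 24.
1 April 2033 is a Friday, so the first Saturday is April 2 and the third is April 16.
15 April 2033 falls between 24 September 2032 and 16 April 2033, so daylight saving is in effect and Lumora Station is at UTC−00:30.
05:34 Lumora Station + 0h30m = 06:04 UTC.
Wyneth Administrative Region stays on UTC+01:00 all year.
06:04 UTC + 1h = 07:04 Wyneth Administrative Region.

07:04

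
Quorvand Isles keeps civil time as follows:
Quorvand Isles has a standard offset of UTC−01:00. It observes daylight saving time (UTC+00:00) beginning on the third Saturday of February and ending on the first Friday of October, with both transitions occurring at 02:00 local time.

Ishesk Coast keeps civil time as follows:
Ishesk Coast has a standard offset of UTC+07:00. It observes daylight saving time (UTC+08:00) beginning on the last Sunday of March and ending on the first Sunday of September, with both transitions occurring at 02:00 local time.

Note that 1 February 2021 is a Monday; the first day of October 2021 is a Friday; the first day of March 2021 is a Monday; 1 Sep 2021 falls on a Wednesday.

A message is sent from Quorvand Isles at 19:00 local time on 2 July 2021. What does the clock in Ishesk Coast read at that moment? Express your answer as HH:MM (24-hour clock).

03:00

1 February 2021 is a Monday, so the first Saturday is February 6 and the third is February 20.
1 October 2021 is a Friday, so the first Friday is October 1.
Daylight saving runs 20 February – 1 October; 2 July 2021 is inside that window, so Quorvand Isles is at UTC+00:00.
19:00 Quorvand Isles − 0h = 19:00 UTC.
1 March 2021 is a Monday, so Sundays fall on 7, 14, 21, 28; the last is March 28.
1 September 2021 is a Wednesday, so the first Sunday is September 5.
At the standard offset (UTC+07:00), 19:00 UTC + 7h = 02:00 Ishesk Coast standard time (rolling into the next day, 3 July 2021).
The standard-time date in Ishesk Coast, 3 July 2021, falls between 28 March and 5 September, so daylight saving is in effect and Ishesk Coast is at UTC+08:00.
19:00 UTC + 8h = 03:00 Ishesk Coast (rolling into the next day, 3 July 2021).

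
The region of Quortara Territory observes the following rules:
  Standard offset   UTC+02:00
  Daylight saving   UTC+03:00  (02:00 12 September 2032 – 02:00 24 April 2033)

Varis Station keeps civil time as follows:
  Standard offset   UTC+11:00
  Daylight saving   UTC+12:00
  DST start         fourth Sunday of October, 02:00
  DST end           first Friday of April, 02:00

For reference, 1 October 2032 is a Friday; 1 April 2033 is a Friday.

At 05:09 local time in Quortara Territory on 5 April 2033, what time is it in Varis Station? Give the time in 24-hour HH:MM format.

Daylight saving runs 12 September 2032 – 24 April 2033; 5 April 2033 is inside that window, so Quortara Territory is at UTC+03:00.
05:09 Quortara Territory − 3h = 02:09 UTC.
1 October 2032 is a Friday, so the first Sunday is October 3 and the fourth is October 24.
1 April 2033 is a Friday, so the first Friday is April 1.
At the standard offset (UTC+11:00), 02:09 UTC + 11h = 13:09 Varis Station standard time.
The standard-time date in Varis Station, 5 April 2033, does not fall between 24 October 2032 and 1 April 2033, so daylight saving is not in effect and Varis Station is at UTC+11:00.
02:09 UTC + 11h = 13:09 Varis Station.

13:09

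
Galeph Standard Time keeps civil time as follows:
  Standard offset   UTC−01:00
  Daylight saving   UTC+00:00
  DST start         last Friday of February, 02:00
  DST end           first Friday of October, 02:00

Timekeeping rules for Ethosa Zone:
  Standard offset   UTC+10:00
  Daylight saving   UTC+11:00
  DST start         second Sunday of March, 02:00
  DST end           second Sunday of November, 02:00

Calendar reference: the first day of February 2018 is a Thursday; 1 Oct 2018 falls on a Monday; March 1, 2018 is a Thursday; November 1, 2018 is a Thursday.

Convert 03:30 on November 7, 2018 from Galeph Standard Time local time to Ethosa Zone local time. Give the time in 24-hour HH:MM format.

15:30

1 February 2018 is a Thursday, so Fridays fall on 2, 9, 16, 23; the last is February 23.
1 October 2018 is a Monday, so the first Friday is October 5.
November 7, 2018 does not fall between 23 February and 5 October, so daylight saving is not in effect and Galeph Standard Time is at UTC−01:00.
03:30 Galeph Standard Time + 1h = 04:30 UTC.
1 March 2018 is a Thursday, so the first Sunday is March 4 and the second is March 11.
1 November 2018 is a Thursday, so the first Sunday is November 4 and the second is November 11.
At the standard offset (UTC+10:00), 04:30 UTC + 10h = 14:30 Ethosa Zone standard time.
Daylight saving runs 11 March – 11 November; the standard-time date in Ethosa Zone, November 7, 2018, is inside that window, so Ethosa Zone is at UTC+11:00.
04:30 UTC + 11h = 15:30 Ethosa Zone.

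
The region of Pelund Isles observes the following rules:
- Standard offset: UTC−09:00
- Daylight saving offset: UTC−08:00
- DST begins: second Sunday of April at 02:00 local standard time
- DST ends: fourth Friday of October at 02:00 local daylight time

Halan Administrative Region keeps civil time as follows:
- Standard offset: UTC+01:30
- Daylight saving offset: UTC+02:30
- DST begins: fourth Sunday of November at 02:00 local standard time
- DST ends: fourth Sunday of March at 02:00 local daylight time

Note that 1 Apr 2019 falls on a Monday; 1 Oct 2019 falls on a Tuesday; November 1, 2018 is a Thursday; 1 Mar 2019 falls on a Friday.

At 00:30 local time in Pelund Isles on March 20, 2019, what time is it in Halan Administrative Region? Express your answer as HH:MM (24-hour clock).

12:00

1 April 2019 is a Monday, so the first Sunday is April 7 and the second is April 14.
1 October 2019 is a Tuesday, so the first Friday is October 4 and the fourth is October 25.
March 20, 2019 is outside the daylight-saving period (14 April – 25 October), so Pelund Isles is on standard time, UTC−09:00.
00:30 Pelund Isles + 9h = 09:30 UTC.
1 November 2018 is a Thursday, so the first Sunday is November 4 and the fourth is November 25.
1 March 2019 is a Friday, so the first Sunday is March 3 and the fourth is March 24.
At the standard offset (UTC+01:30), 09:30 UTC + 1h30m = 11:00 Halan Administrative Region standard time.
The standard-time date in Halan Administrative Region, March 20, 2019, falls between 25 November 2018 and 24 March 2019, so daylight saving is in effect and Halan Administrative Region is at UTC+02:30.
09:30 UTC + 2h30m = 12:00 Halan Administrative Region.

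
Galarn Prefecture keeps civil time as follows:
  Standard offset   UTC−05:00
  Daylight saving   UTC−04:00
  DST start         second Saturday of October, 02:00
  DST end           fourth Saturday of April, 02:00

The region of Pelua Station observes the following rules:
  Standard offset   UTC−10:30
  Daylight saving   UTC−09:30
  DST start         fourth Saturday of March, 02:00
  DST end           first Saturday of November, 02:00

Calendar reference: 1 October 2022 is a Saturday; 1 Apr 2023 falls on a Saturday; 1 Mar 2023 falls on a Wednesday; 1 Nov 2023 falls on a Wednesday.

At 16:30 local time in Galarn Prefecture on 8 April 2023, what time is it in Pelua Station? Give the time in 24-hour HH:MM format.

1 October 2022 is a Saturday, so the first Saturday is October 1 and the second is October 8.
1 April 2023 is a Saturday, so the first Saturday is April 1 and the fourth is April 22.
8 April 2023 lies within the daylight-saving period (8 October 2022 – 22 April 2023), so Galarn Prefecture is on daylight time, UTC−04:00.
16:30 Galarn Prefecture + 4h = 20:30 UTC.
1 March 2023 is a Wednesday, so the first Saturday is March 4 and the fourth is March 25.
1 November 2023 is a Wednesday, so the first Saturday is November 4.
At the standard offset (UTC−10:30), 20:30 UTC − 10h30m = 10:00 Pelua Station standard time.
Daylight saving runs 25 March – 4 November; the standard-time date in Pelua Station, 8 April 2023, is inside that window, so Pelua Station is at UTC−09:30.
20:30 UTC − 9h30m = 11:00 Pelua Station.

11:00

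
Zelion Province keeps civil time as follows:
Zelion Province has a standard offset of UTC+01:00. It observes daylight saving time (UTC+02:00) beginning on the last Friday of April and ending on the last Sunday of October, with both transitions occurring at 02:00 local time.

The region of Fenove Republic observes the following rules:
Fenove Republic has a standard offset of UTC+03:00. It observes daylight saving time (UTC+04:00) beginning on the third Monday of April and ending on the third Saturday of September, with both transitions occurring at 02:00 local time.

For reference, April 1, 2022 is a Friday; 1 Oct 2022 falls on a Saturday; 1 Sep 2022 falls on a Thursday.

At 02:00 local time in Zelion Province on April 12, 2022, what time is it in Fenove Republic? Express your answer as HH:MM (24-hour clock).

04:00

1 April 2022 is a Friday, so Fridays fall on 1, 8, 15, 22, 29; the last is April 29.
1 October 2022 is a Saturday, so Sundays fall on 2, 9, 16, 23, 30; the last is October 30.
Daylight saving runs 29 April – 30 October; April 12, 2022 is outside that window, so Zelion Province is on standard time at UTC+01:00.
02:00 Zelion Province − 1h = 01:00 UTC.
1 April 2022 is a Friday, so the first Monday is April 4 and the third is April 18.
1 September 2022 is a Thursday, so the first Saturday is September 3 and the third is September 17.
At the standard offset (UTC+03:00), 01:00 UTC + 3h = 04:00 Fenove Republic standard time.
Daylight saving runs 18 April – 17 September; the standard-time date in Fenove Republic, April 12, 2022, is outside that window, so Fenove Republic is on standard time at UTC+03:00.
01:00 UTC + 3h = 04:00 Fenove Republic.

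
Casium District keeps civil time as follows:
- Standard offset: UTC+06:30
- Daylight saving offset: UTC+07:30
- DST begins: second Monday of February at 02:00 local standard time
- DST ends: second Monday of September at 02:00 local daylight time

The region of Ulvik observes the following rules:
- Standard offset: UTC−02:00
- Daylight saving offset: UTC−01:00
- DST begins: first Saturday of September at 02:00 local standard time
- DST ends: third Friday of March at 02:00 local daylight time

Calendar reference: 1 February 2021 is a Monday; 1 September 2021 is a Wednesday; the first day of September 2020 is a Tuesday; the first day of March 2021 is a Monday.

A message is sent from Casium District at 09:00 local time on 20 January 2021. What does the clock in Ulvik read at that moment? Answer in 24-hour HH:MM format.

1 February 2021 is a Monday, so the first Monday is February 1 and the second is February 8.
1 September 2021 is a Wednesday, so the first Monday is September 6 and the second is September 13.
20 January 2021 is outside the daylight-saving period (8 February – 13 September), so Casium District is on standard time, UTC+06:30.
09:00 Casium District − 6h30m = 02:30 UTC.
1 September 2020 is a Tuesday, so the first Saturday is September 5.
1 March 2021 is a Monday, so the first Friday is March 5 and the third is March 19.
At the standard offset (UTC−02:00), 02:30 UTC − 2h = 00:30 Ulvik standard time.
The standard-time date in Ulvik, 20 January 2021, lies within the daylight-saving period (5 September 2020 – 19 March 2021), so Ulvik is on daylight time, UTC−01:00.
02:30 UTC − 1h = 01:30 Ulvik.

01:30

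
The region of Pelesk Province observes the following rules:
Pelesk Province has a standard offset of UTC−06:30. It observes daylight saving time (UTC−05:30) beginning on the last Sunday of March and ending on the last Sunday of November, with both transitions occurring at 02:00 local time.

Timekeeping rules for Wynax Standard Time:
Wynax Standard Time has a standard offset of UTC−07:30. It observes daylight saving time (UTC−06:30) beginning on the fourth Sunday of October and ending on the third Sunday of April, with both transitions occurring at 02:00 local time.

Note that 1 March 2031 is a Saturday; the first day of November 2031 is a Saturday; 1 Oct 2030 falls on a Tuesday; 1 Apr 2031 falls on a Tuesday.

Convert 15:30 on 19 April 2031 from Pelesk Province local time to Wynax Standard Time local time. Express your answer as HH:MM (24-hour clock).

14:30

1 March 2031 is a Saturday, so Sundays fall on 2, 9, 16, 23, 30; the last is March 30.
1 November 2031 is a Saturday, so Sundays fall on 2, 9, 16, 23, 30; the last is November 30.
19 April 2031 lies within the daylight-saving period (30 March – 30 November), so Pelesk Province is on daylight time, UTC−05:30.
15:30 Pelesk Province + 5h30m = 21:00 UTC.
1 October 2030 is a Tuesday, so the first Sunday is October 6 and the fourth is October 27.
1 April 2031 is a Tuesday, so the first Sunday is April 6 and the third is April 20.
At the standard offset (UTC−07:30), 21:00 UTC − 7h30m = 13:30 Wynax Standard Time standard time.
The standard-time date in Wynax Standard Time, 19 April 2031, lies within the daylight-saving period (27 October 2030 – 20 April 2031), so Wynax Standard Time is on daylight time, UTC−06:30.
21:00 UTC − 6h30m = 14:30 Wynax Standard Time.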